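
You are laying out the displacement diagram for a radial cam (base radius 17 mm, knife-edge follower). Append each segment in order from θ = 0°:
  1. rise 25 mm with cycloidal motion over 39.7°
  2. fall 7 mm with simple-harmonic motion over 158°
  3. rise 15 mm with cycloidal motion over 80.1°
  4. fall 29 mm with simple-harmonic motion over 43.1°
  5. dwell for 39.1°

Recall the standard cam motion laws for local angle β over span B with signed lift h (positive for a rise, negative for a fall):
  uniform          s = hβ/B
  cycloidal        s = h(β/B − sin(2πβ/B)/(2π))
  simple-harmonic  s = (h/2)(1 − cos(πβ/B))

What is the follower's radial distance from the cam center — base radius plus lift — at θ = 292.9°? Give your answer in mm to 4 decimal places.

seg 1 [0°–39.7°] cycloidal, h=25: full span → s += 25 → s = 25.0000
seg 2 [39.7°–197.7°] simple-harmonic, h=-7: full span → s += -7 → s = 18.0000
seg 3 [197.7°–277.8°] cycloidal, h=15: full span → s += 15 → s = 33.0000
seg 4 [277.8°–320.9°] simple-harmonic, h=-29: θ=292.9° here. β=15.1, B=43.1. -29/2·(1 − cos(π·0.3503)) = -7.9313 → s = 25.0687
radial distance = base radius + s = 17 + 25.0687 = 42.0687

42.0687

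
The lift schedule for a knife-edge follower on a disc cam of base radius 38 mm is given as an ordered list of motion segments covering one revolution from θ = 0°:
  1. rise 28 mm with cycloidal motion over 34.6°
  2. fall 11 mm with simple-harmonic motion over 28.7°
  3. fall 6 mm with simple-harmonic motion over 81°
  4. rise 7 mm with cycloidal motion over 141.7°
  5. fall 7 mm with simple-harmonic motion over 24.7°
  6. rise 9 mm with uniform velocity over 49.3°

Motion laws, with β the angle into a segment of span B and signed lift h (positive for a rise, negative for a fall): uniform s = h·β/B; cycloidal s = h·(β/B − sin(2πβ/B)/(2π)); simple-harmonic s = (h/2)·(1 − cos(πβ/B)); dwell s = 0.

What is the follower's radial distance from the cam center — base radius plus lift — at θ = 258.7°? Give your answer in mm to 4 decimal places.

seg 1 [0°–34.6°] cycloidal, h=28: full span → s += 28 → s = 28.0000
seg 2 [34.6°–63.3°] simple-harmonic, h=-11: full span → s += -11 → s = 17.0000
seg 3 [63.3°–144.3°] simple-harmonic, h=-6: full span → s += -6 → s = 11.0000
seg 4 [144.3°–286°] cycloidal, h=7: θ=258.7° here. β=114.4, B=141.7. 7·(0.8073 − sin(2π·0.8073)/(2π)) = 6.6939 → s = 17.6939
radial distance = base radius + s = 38 + 17.6939 = 55.6939

55.6939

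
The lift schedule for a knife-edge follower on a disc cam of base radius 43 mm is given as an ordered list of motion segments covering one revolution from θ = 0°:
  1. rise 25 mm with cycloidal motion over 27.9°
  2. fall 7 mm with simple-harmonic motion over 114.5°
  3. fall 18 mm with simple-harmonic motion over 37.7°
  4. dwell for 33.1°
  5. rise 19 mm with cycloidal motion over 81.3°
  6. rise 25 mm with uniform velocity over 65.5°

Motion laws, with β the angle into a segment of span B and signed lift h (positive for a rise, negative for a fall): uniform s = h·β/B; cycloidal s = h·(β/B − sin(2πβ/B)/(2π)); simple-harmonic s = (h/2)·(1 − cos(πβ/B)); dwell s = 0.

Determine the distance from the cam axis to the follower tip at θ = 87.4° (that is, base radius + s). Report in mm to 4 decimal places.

seg 1 [0°–27.9°] cycloidal, h=25: full span → s += 25 → s = 25.0000
seg 2 [27.9°–142.4°] simple-harmonic, h=-7: θ=87.4° here. β=59.5, B=114.5. -7/2·(1 − cos(π·0.5197)) = -3.7159 → s = 21.2841
radial distance = base radius + s = 43 + 21.2841 = 64.2841

64.2841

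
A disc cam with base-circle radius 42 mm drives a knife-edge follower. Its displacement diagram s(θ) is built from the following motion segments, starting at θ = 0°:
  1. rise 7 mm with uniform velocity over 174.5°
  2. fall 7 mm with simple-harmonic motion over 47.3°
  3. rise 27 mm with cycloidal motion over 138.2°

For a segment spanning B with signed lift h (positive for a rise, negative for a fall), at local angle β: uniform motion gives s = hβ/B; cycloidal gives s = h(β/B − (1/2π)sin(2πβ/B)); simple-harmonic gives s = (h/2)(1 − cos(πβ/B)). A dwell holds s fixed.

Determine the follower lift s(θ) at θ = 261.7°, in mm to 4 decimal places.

seg 1 [0°–174.5°] uniform, h=7: full span → s += 7 → s = 7.0000
seg 2 [174.5°–221.8°] simple-harmonic, h=-7: full span → s += -7 → s = 0.0000
seg 3 [221.8°–360°] cycloidal, h=27: θ=261.7° here. β=39.9, B=138.2. 27·(0.2887 − sin(2π·0.2887)/(2π)) = 3.6245 → s = 3.6245

3.6245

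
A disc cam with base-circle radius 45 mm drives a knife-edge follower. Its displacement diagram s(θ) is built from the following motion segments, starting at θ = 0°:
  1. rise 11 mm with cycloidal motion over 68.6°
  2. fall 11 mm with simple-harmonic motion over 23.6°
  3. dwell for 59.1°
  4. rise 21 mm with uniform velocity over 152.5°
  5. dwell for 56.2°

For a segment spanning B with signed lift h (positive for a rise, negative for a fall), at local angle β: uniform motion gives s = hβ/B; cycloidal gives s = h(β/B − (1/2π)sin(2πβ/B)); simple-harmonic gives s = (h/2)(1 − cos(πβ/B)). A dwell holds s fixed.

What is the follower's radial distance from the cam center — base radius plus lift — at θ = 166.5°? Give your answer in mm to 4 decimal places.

seg 1 [0°–68.6°] cycloidal, h=11: full span → s += 11 → s = 11.0000
seg 2 [68.6°–92.2°] simple-harmonic, h=-11: full span → s += -11 → s = 0.0000
seg 3 [92.2°–151.3°] dwell: s stays 0.0000
seg 4 [151.3°–303.8°] uniform, h=21: θ=166.5° here. β=15.2, B=152.5. 21·15.2/152.5 = 2.0931 → s = 2.0931
radial distance = base radius + s = 45 + 2.0931 = 47.0931

47.0931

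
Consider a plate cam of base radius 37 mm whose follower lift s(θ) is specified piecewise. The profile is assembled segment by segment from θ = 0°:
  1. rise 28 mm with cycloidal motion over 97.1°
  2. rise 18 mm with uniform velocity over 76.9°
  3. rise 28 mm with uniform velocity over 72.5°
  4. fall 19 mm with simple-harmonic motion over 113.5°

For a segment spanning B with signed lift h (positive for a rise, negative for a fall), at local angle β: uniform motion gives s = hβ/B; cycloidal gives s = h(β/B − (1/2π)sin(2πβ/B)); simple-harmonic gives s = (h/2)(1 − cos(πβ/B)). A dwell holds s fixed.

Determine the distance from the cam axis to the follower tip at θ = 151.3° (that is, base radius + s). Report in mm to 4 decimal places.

seg 1 [0°–97.1°] cycloidal, h=28: full span → s += 28 → s = 28.0000
seg 2 [97.1°–174°] uniform, h=18: θ=151.3° here. β=54.2, B=76.9. 18·54.2/76.9 = 12.6866 → s = 40.6866
radial distance = base radius + s = 37 + 40.6866 = 77.6866

77.6866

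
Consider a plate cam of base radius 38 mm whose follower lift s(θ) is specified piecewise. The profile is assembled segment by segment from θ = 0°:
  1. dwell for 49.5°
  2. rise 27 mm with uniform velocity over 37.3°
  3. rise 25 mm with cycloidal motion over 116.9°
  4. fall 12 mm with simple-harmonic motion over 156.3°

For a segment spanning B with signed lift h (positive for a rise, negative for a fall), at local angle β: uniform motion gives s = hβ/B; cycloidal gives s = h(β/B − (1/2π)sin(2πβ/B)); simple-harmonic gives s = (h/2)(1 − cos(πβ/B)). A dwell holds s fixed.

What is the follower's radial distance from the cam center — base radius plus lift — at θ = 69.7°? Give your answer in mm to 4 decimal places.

seg 1 [0°–49.5°] dwell: s stays 0.0000
seg 2 [49.5°–86.8°] uniform, h=27: θ=69.7° here. β=20.2, B=37.3. 27·20.2/37.3 = 14.6220 → s = 14.6220
radial distance = base radius + s = 38 + 14.6220 = 52.6220

52.6220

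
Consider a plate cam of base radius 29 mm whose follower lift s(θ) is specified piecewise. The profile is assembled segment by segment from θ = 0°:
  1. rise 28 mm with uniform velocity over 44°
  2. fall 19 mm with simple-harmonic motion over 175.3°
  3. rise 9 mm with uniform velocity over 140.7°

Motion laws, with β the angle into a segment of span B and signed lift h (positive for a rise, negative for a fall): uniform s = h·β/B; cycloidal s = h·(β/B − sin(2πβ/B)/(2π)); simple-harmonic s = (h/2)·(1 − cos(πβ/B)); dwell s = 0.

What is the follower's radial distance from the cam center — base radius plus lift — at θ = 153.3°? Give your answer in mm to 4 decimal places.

seg 1 [0°–44°] uniform, h=28: full span → s += 28 → s = 28.0000
seg 2 [44°–219.3°] simple-harmonic, h=-19: θ=153.3° here. β=109.3, B=175.3. -19/2·(1 − cos(π·0.6235)) = -13.0942 → s = 14.9058
radial distance = base radius + s = 29 + 14.9058 = 43.9058

43.9058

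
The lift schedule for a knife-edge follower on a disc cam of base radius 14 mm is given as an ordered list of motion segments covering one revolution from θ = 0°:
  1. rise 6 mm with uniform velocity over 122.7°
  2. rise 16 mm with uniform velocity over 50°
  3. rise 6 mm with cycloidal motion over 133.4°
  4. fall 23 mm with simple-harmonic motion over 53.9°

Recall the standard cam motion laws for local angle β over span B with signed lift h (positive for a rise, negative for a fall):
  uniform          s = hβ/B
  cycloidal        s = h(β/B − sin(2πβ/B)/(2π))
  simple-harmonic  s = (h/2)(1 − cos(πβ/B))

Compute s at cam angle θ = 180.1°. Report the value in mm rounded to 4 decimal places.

seg 1 [0°–122.7°] uniform, h=6: full span → s += 6 → s = 6.0000
seg 2 [122.7°–172.7°] uniform, h=16: full span → s += 16 → s = 22.0000
seg 3 [172.7°–306.1°] cycloidal, h=6: θ=180.1° here. β=7.4, B=133.4. 6·(0.0555 − sin(2π·0.0555)/(2π)) = 0.0067 → s = 22.0067

22.0067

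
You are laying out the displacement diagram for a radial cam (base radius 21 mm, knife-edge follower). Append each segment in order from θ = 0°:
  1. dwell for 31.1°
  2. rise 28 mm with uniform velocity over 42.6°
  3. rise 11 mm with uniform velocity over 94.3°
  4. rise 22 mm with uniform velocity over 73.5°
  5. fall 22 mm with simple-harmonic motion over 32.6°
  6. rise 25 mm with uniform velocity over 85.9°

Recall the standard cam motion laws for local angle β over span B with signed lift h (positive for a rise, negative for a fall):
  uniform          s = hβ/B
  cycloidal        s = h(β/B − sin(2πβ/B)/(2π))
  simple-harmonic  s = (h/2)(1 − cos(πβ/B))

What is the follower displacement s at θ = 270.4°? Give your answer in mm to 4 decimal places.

seg 1 [0°–31.1°] dwell: s stays 0.0000
seg 2 [31.1°–73.7°] uniform, h=28: full span → s += 28 → s = 28.0000
seg 3 [73.7°–168°] uniform, h=11: full span → s += 11 → s = 39.0000
seg 4 [168°–241.5°] uniform, h=22: full span → s += 22 → s = 61.0000
seg 5 [241.5°–274.1°] simple-harmonic, h=-22: θ=270.4° here. β=28.9, B=32.6. -22/2·(1 − cos(π·0.8865)) = -21.3081 → s = 39.6919

39.6919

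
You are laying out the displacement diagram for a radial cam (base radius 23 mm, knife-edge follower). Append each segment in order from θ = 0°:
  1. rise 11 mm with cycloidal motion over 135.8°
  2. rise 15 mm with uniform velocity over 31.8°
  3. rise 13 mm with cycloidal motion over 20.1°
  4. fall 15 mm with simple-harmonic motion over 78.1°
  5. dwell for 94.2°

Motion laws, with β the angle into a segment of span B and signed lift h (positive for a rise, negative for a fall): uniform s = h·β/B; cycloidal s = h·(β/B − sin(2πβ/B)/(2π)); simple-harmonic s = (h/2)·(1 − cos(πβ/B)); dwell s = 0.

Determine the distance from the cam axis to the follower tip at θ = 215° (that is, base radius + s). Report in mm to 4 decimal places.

seg 1 [0°–135.8°] cycloidal, h=11: full span → s += 11 → s = 11.0000
seg 2 [135.8°–167.6°] uniform, h=15: full span → s += 15 → s = 26.0000
seg 3 [167.6°–187.7°] cycloidal, h=13: full span → s += 13 → s = 39.0000
seg 4 [187.7°–265.8°] simple-harmonic, h=-15: θ=215° here. β=27.3, B=78.1. -15/2·(1 − cos(π·0.3496)) = -4.0857 → s = 34.9143
radial distance = base radius + s = 23 + 34.9143 = 57.9143

57.9143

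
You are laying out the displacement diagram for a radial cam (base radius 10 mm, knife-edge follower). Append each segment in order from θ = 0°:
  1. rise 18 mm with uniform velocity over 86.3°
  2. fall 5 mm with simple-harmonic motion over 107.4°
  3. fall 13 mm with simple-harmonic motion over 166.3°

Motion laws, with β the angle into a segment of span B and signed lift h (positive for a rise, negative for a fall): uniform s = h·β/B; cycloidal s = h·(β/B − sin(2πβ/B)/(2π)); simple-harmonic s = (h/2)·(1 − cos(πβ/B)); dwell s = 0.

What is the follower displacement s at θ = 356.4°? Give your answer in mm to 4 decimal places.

seg 1 [0°–86.3°] uniform, h=18: full span → s += 18 → s = 18.0000
seg 2 [86.3°–193.7°] simple-harmonic, h=-5: full span → s += -5 → s = 13.0000
seg 3 [193.7°–360°] simple-harmonic, h=-13: θ=356.4° here. β=162.7, B=166.3. -13/2·(1 − cos(π·0.9784)) = -12.9850 → s = 0.0150

0.0150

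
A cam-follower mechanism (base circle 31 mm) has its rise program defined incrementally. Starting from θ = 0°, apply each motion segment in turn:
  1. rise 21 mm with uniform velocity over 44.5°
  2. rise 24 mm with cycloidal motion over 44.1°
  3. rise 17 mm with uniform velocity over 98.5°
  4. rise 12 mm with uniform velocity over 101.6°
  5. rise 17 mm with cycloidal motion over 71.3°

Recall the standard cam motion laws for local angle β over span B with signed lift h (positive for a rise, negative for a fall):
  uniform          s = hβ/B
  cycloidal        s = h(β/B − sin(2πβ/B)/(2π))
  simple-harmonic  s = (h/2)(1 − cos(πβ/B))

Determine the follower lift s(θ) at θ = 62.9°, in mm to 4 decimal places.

seg 1 [0°–44.5°] uniform, h=21: full span → s += 21 → s = 21.0000
seg 2 [44.5°–88.6°] cycloidal, h=24: θ=62.9° here. β=18.4, B=44.1. 24·(0.4172 − sin(2π·0.4172)/(2π)) = 8.1155 → s = 29.1155

29.1155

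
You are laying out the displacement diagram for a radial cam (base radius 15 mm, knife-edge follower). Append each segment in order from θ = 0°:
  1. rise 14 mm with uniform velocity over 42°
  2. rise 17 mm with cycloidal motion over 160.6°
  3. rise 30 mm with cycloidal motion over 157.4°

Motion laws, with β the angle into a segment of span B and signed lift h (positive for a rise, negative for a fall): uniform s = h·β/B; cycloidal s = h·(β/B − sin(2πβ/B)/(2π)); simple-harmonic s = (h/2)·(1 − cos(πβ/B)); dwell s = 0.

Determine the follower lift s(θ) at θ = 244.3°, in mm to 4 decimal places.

seg 1 [0°–42°] uniform, h=14: full span → s += 14 → s = 14.0000
seg 2 [42°–202.6°] cycloidal, h=17: full span → s += 17 → s = 31.0000
seg 3 [202.6°–360°] cycloidal, h=30: θ=244.3° here. β=41.7, B=157.4. 30·(0.2649 − sin(2π·0.2649)/(2π)) = 3.1942 → s = 34.1942

34.1942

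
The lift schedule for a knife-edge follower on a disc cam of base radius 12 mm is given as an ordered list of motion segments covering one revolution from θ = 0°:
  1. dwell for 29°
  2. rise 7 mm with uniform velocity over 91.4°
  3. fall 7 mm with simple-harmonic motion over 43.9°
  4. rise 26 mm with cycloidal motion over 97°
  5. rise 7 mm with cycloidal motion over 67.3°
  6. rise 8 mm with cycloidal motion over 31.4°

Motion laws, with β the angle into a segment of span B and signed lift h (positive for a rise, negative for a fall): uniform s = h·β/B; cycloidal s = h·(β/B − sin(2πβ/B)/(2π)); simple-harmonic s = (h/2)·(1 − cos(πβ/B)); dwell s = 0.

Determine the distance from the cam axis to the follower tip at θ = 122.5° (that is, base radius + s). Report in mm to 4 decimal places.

seg 1 [0°–29°] dwell: s stays 0.0000
seg 2 [29°–120.4°] uniform, h=7: full span → s += 7 → s = 7.0000
seg 3 [120.4°–164.3°] simple-harmonic, h=-7: θ=122.5° here. β=2.1, B=43.9. -7/2·(1 − cos(π·0.0478)) = -0.0394 → s = 6.9606
radial distance = base radius + s = 12 + 6.9606 = 18.9606

18.9606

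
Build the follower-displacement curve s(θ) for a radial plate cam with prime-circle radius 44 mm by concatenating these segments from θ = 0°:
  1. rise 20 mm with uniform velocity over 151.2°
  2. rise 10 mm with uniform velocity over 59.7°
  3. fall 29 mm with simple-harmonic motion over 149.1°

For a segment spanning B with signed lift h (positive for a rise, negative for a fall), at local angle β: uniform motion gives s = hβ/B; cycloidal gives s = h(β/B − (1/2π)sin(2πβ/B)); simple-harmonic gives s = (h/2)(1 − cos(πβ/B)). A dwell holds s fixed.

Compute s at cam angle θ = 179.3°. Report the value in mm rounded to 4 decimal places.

seg 1 [0°–151.2°] uniform, h=20: full span → s += 20 → s = 20.0000
seg 2 [151.2°–210.9°] uniform, h=10: θ=179.3° here. β=28.1, B=59.7. 10·28.1/59.7 = 4.7069 → s = 24.7069

24.7069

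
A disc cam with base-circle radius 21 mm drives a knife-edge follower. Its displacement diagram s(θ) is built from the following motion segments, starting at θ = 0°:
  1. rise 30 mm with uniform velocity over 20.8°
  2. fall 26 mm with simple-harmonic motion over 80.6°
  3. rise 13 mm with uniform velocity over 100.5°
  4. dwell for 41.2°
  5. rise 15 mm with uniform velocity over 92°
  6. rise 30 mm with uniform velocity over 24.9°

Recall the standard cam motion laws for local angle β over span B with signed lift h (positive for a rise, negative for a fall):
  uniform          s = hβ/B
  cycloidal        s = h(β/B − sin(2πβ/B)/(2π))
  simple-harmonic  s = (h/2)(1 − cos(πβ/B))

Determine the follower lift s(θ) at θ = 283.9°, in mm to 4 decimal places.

seg 1 [0°–20.8°] uniform, h=30: full span → s += 30 → s = 30.0000
seg 2 [20.8°–101.4°] simple-harmonic, h=-26: full span → s += -26 → s = 4.0000
seg 3 [101.4°–201.9°] uniform, h=13: full span → s += 13 → s = 17.0000
seg 4 [201.9°–243.1°] dwell: s stays 17.0000
seg 5 [243.1°–335.1°] uniform, h=15: θ=283.9° here. β=40.8, B=92. 15·40.8/92 = 6.6522 → s = 23.6522

23.6522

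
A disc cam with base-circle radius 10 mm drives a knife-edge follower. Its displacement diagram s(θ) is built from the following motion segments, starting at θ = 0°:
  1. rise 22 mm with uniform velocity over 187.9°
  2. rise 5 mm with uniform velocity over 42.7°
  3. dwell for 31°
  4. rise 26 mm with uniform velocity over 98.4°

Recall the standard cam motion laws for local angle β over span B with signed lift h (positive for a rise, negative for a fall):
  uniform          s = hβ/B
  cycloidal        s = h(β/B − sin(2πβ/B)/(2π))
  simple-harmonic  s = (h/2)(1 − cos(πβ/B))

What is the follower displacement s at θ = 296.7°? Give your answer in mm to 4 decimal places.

seg 1 [0°–187.9°] uniform, h=22: full span → s += 22 → s = 22.0000
seg 2 [187.9°–230.6°] uniform, h=5: full span → s += 5 → s = 27.0000
seg 3 [230.6°–261.6°] dwell: s stays 27.0000
seg 4 [261.6°–360°] uniform, h=26: θ=296.7° here. β=35.1, B=98.4. 26·35.1/98.4 = 9.2744 → s = 36.2744

36.2744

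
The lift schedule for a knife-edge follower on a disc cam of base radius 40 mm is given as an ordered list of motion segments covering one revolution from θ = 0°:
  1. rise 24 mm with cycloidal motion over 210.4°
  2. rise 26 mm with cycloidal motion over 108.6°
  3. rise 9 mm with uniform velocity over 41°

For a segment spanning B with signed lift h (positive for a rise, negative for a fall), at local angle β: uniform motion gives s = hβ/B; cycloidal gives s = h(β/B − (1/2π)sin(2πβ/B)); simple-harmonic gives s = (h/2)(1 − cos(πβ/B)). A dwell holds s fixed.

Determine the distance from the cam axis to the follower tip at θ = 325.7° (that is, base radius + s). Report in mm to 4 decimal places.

seg 1 [0°–210.4°] cycloidal, h=24: full span → s += 24 → s = 24.0000
seg 2 [210.4°–319°] cycloidal, h=26: full span → s += 26 → s = 50.0000
seg 3 [319°–360°] uniform, h=9: θ=325.7° here. β=6.7, B=41. 9·6.7/41 = 1.4707 → s = 51.4707
radial distance = base radius + s = 40 + 51.4707 = 91.4707

91.4707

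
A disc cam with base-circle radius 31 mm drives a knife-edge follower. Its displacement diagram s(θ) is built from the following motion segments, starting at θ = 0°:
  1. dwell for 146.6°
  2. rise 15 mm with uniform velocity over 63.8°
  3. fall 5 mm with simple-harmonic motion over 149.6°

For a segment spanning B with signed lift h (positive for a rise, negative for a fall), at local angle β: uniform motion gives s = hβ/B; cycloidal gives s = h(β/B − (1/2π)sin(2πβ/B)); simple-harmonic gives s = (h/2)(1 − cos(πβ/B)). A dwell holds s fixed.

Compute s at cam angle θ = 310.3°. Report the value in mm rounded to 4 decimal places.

seg 1 [0°–146.6°] dwell: s stays 0.0000
seg 2 [146.6°–210.4°] uniform, h=15: full span → s += 15 → s = 15.0000
seg 3 [210.4°–360°] simple-harmonic, h=-5: θ=310.3° here. β=99.9, B=149.6. -5/2·(1 − cos(π·0.6678)) = -3.7576 → s = 11.2424

11.2424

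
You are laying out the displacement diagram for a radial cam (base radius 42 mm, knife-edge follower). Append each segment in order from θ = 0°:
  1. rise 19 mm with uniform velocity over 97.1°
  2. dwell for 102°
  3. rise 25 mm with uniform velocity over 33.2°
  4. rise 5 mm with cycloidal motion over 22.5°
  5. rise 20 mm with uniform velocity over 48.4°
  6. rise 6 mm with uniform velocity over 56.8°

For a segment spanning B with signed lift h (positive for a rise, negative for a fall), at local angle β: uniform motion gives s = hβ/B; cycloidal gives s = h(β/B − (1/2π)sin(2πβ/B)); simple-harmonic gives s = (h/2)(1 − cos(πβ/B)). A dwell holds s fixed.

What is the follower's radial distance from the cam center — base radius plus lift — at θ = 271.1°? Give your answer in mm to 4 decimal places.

seg 1 [0°–97.1°] uniform, h=19: full span → s += 19 → s = 19.0000
seg 2 [97.1°–199.1°] dwell: s stays 19.0000
seg 3 [199.1°–232.3°] uniform, h=25: full span → s += 25 → s = 44.0000
seg 4 [232.3°–254.8°] cycloidal, h=5: full span → s += 5 → s = 49.0000
seg 5 [254.8°–303.2°] uniform, h=20: θ=271.1° here. β=16.3, B=48.4. 20·16.3/48.4 = 6.7355 → s = 55.7355
radial distance = base radius + s = 42 + 55.7355 = 97.7355

97.7355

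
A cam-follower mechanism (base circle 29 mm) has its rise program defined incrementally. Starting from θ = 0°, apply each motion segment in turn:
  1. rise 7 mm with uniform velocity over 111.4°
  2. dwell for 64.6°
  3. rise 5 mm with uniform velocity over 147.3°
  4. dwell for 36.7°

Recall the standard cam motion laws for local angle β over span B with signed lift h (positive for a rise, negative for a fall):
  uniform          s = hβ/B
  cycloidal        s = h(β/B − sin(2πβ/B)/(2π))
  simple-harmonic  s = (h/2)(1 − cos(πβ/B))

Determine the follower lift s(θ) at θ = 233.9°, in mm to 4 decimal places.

seg 1 [0°–111.4°] uniform, h=7: full span → s += 7 → s = 7.0000
seg 2 [111.4°–176°] dwell: s stays 7.0000
seg 3 [176°–323.3°] uniform, h=5: θ=233.9° here. β=57.9, B=147.3. 5·57.9/147.3 = 1.9654 → s = 8.9654

8.9654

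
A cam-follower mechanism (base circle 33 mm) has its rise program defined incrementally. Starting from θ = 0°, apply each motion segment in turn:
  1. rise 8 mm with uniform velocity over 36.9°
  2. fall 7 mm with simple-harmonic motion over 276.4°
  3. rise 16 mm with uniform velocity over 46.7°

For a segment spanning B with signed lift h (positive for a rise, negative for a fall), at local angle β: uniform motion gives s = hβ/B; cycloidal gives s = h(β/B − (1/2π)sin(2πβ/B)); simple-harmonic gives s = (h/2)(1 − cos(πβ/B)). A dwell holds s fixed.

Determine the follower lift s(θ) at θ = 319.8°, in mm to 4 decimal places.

seg 1 [0°–36.9°] uniform, h=8: full span → s += 8 → s = 8.0000
seg 2 [36.9°–313.3°] simple-harmonic, h=-7: full span → s += -7 → s = 1.0000
seg 3 [313.3°–360°] uniform, h=16: θ=319.8° here. β=6.5, B=46.7. 16·6.5/46.7 = 2.2270 → s = 3.2270

3.2270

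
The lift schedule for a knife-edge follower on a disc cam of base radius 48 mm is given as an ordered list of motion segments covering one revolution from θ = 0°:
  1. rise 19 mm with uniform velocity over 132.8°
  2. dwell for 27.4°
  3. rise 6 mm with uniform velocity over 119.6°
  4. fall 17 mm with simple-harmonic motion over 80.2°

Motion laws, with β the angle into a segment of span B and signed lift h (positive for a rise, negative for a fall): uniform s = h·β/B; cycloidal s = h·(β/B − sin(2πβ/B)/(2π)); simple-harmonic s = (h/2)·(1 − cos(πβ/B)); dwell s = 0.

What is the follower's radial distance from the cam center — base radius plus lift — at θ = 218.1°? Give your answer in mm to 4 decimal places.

seg 1 [0°–132.8°] uniform, h=19: full span → s += 19 → s = 19.0000
seg 2 [132.8°–160.2°] dwell: s stays 19.0000
seg 3 [160.2°–279.8°] uniform, h=6: θ=218.1° here. β=57.9, B=119.6. 6·57.9/119.6 = 2.9047 → s = 21.9047
radial distance = base radius + s = 48 + 21.9047 = 69.9047

69.9047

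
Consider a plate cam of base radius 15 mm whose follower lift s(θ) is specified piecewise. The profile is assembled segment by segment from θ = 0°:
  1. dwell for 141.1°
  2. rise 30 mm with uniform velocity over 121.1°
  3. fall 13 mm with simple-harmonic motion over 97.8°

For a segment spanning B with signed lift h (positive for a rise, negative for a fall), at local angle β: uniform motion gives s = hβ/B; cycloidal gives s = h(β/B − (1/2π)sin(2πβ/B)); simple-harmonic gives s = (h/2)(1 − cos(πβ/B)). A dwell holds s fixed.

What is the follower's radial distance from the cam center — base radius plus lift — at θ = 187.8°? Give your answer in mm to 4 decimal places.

seg 1 [0°–141.1°] dwell: s stays 0.0000
seg 2 [141.1°–262.2°] uniform, h=30: θ=187.8° here. β=46.7, B=121.1. 30·46.7/121.1 = 11.5690 → s = 11.5690
radial distance = base radius + s = 15 + 11.5690 = 26.5690

26.5690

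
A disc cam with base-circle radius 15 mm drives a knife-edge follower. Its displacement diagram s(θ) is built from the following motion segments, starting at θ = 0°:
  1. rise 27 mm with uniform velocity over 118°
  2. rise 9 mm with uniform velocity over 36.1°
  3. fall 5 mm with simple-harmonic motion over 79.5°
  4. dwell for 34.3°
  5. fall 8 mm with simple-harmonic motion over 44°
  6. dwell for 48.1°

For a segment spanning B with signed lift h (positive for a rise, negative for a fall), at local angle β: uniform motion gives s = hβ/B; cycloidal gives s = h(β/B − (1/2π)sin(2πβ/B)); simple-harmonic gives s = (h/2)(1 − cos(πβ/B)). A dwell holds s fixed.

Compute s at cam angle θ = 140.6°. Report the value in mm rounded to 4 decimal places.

seg 1 [0°–118°] uniform, h=27: full span → s += 27 → s = 27.0000
seg 2 [118°–154.1°] uniform, h=9: θ=140.6° here. β=22.6, B=36.1. 9·22.6/36.1 = 5.6343 → s = 32.6343

32.6343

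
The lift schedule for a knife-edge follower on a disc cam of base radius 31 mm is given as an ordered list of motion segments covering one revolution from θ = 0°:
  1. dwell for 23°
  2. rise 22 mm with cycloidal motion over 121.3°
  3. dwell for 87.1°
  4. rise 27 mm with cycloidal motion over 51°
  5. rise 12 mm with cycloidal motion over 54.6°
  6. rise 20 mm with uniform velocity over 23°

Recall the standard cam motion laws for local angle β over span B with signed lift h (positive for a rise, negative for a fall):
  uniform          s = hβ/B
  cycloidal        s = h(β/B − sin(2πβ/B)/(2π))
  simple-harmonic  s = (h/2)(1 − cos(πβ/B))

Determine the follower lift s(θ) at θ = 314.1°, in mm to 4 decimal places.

seg 1 [0°–23°] dwell: s stays 0.0000
seg 2 [23°–144.3°] cycloidal, h=22: full span → s += 22 → s = 22.0000
seg 3 [144.3°–231.4°] dwell: s stays 22.0000
seg 4 [231.4°–282.4°] cycloidal, h=27: full span → s += 27 → s = 49.0000
seg 5 [282.4°–337°] cycloidal, h=12: θ=314.1° here. β=31.7, B=54.6. 12·(0.5806 − sin(2π·0.5806)/(2π)) = 7.8933 → s = 56.8933

56.8933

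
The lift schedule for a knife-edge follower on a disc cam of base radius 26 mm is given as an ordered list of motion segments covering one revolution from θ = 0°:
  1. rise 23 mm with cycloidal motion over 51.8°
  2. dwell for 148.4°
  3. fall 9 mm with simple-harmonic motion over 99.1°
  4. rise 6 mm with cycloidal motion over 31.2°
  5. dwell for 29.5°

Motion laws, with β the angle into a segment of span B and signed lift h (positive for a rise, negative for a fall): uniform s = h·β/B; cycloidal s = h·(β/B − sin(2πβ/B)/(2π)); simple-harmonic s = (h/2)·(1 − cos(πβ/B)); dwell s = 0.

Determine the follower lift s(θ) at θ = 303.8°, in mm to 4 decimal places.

seg 1 [0°–51.8°] cycloidal, h=23: full span → s += 23 → s = 23.0000
seg 2 [51.8°–200.2°] dwell: s stays 23.0000
seg 3 [200.2°–299.3°] simple-harmonic, h=-9: full span → s += -9 → s = 14.0000
seg 4 [299.3°–330.5°] cycloidal, h=6: θ=303.8° here. β=4.5, B=31.2. 6·(0.1442 − sin(2π·0.1442)/(2π)) = 0.1137 → s = 14.1137

14.1137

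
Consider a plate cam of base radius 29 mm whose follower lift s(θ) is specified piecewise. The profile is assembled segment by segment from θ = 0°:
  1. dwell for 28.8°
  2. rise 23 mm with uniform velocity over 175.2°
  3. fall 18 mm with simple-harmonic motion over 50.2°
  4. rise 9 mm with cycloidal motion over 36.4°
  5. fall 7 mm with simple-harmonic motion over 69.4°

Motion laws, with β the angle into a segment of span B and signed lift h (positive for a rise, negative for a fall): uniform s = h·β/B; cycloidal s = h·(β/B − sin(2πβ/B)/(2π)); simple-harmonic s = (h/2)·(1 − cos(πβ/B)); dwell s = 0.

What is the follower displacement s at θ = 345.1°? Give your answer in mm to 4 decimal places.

seg 1 [0°–28.8°] dwell: s stays 0.0000
seg 2 [28.8°–204°] uniform, h=23: full span → s += 23 → s = 23.0000
seg 3 [204°–254.2°] simple-harmonic, h=-18: full span → s += -18 → s = 5.0000
seg 4 [254.2°–290.6°] cycloidal, h=9: full span → s += 9 → s = 14.0000
seg 5 [290.6°–360°] simple-harmonic, h=-7: θ=345.1° here. β=54.5, B=69.4. -7/2·(1 − cos(π·0.7853)) = -6.2336 → s = 7.7664

7.7664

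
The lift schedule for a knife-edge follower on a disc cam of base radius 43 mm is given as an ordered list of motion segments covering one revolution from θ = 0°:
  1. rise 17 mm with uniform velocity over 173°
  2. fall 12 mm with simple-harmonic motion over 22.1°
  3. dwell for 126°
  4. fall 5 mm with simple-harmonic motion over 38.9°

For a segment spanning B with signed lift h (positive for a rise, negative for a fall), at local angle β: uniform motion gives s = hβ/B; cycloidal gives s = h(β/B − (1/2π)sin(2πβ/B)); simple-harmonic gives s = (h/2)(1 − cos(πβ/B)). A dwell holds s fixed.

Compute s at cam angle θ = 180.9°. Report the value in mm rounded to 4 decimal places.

seg 1 [0°–173°] uniform, h=17: full span → s += 17 → s = 17.0000
seg 2 [173°–195.1°] simple-harmonic, h=-12: θ=180.9° here. β=7.9, B=22.1. -12/2·(1 − cos(π·0.3575)) = -3.4022 → s = 13.5978

13.5978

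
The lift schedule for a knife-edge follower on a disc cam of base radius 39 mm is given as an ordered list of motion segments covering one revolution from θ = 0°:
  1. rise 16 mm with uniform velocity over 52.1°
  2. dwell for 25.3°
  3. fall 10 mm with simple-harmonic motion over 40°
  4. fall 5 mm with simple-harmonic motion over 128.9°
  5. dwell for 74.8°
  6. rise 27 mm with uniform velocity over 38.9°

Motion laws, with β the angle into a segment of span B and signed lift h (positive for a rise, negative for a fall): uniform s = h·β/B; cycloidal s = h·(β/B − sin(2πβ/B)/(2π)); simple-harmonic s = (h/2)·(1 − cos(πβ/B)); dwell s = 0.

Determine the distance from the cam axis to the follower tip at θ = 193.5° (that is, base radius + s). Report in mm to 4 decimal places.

seg 1 [0°–52.1°] uniform, h=16: full span → s += 16 → s = 16.0000
seg 2 [52.1°–77.4°] dwell: s stays 16.0000
seg 3 [77.4°–117.4°] simple-harmonic, h=-10: full span → s += -10 → s = 6.0000
seg 4 [117.4°–246.3°] simple-harmonic, h=-5: θ=193.5° here. β=76.1, B=128.9. -5/2·(1 − cos(π·0.5904)) = -3.2003 → s = 2.7997
radial distance = base radius + s = 39 + 2.7997 = 41.7997

41.7997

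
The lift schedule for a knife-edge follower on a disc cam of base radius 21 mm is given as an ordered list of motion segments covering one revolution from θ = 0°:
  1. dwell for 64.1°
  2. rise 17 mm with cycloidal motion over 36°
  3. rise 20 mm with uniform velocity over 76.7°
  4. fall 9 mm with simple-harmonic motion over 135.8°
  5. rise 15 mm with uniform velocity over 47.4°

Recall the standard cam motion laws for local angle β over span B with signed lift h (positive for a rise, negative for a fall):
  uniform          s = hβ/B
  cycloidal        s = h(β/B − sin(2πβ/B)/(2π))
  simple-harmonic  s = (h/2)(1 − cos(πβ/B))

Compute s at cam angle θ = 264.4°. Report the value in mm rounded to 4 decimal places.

seg 1 [0°–64.1°] dwell: s stays 0.0000
seg 2 [64.1°–100.1°] cycloidal, h=17: full span → s += 17 → s = 17.0000
seg 3 [100.1°–176.8°] uniform, h=20: full span → s += 20 → s = 37.0000
seg 4 [176.8°–312.6°] simple-harmonic, h=-9: θ=264.4° here. β=87.6, B=135.8. -9/2·(1 − cos(π·0.6451)) = -6.4806 → s = 30.5194

30.5194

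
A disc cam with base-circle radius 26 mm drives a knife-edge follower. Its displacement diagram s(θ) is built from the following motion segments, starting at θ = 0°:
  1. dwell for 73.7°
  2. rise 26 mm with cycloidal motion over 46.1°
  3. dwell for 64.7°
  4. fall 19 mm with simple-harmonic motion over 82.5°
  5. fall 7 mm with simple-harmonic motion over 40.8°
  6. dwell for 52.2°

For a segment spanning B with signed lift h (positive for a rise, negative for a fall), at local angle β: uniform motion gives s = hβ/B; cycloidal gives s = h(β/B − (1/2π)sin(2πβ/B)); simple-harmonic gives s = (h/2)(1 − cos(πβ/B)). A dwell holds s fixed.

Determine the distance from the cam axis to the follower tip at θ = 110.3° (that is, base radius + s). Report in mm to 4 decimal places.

seg 1 [0°–73.7°] dwell: s stays 0.0000
seg 2 [73.7°–119.8°] cycloidal, h=26: θ=110.3° here. β=36.6, B=46.1. 26·(0.7939 − sin(2π·0.7939)/(2π)) = 24.6235 → s = 24.6235
radial distance = base radius + s = 26 + 24.6235 = 50.6235

50.6235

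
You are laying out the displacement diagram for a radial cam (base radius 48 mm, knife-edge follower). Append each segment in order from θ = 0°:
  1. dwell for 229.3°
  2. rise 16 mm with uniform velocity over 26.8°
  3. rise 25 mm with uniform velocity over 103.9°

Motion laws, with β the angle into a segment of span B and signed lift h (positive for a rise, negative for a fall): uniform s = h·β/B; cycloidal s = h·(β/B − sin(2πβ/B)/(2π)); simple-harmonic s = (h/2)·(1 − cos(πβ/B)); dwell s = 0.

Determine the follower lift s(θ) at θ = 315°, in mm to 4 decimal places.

seg 1 [0°–229.3°] dwell: s stays 0.0000
seg 2 [229.3°–256.1°] uniform, h=16: full span → s += 16 → s = 16.0000
seg 3 [256.1°–360°] uniform, h=25: θ=315° here. β=58.9, B=103.9. 25·58.9/103.9 = 14.1723 → s = 30.1723

30.1723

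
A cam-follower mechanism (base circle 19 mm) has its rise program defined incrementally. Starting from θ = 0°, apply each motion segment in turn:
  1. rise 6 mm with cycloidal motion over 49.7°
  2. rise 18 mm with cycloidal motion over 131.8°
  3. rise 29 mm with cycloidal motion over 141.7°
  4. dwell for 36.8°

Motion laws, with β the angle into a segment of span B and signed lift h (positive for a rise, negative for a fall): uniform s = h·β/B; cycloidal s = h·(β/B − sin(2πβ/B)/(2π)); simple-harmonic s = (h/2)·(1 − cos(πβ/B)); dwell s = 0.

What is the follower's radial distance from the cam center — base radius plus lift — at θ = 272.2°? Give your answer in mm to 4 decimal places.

seg 1 [0°–49.7°] cycloidal, h=6: full span → s += 6 → s = 6.0000
seg 2 [49.7°–181.5°] cycloidal, h=18: full span → s += 18 → s = 24.0000
seg 3 [181.5°–323.2°] cycloidal, h=29: θ=272.2° here. β=90.7, B=141.7. 29·(0.6401 − sin(2π·0.6401)/(2π)) = 22.1203 → s = 46.1203
radial distance = base radius + s = 19 + 46.1203 = 65.1203

65.1203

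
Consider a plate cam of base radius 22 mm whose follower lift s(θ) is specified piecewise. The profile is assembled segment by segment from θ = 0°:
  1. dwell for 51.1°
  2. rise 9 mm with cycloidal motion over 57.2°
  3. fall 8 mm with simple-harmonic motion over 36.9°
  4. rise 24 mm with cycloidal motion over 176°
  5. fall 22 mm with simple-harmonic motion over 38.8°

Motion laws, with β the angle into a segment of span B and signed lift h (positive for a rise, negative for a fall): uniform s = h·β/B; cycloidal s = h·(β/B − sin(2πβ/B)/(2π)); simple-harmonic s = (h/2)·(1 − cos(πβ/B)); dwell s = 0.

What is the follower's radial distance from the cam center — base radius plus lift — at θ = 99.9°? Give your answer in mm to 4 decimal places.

seg 1 [0°–51.1°] dwell: s stays 0.0000
seg 2 [51.1°–108.3°] cycloidal, h=9: θ=99.9° here. β=48.8, B=57.2. 9·(0.8531 − sin(2π·0.8531)/(2π)) = 8.8203 → s = 8.8203
radial distance = base radius + s = 22 + 8.8203 = 30.8203

30.8203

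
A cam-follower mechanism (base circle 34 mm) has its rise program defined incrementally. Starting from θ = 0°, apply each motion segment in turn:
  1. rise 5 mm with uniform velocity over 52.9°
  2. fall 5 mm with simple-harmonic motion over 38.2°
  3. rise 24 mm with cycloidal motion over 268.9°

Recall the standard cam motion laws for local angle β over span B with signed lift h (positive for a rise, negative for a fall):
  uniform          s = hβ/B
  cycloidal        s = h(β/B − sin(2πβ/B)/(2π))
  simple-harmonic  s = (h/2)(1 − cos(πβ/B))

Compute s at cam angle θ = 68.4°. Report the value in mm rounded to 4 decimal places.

seg 1 [0°–52.9°] uniform, h=5: full span → s += 5 → s = 5.0000
seg 2 [52.9°–91.1°] simple-harmonic, h=-5: θ=68.4° here. β=15.5, B=38.2. -5/2·(1 − cos(π·0.4058)) = -1.7706 → s = 3.2294

3.2294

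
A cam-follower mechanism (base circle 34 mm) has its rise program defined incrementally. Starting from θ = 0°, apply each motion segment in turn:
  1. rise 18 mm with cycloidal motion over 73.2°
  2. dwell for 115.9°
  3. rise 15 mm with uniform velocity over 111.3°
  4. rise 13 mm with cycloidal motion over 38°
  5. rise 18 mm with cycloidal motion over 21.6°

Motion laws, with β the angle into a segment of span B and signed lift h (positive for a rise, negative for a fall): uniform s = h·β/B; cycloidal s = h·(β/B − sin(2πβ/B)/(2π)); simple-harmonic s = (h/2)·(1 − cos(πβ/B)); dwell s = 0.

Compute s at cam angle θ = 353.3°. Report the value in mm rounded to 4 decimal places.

seg 1 [0°–73.2°] cycloidal, h=18: full span → s += 18 → s = 18.0000
seg 2 [73.2°–189.1°] dwell: s stays 18.0000
seg 3 [189.1°–300.4°] uniform, h=15: full span → s += 15 → s = 33.0000
seg 4 [300.4°–338.4°] cycloidal, h=13: full span → s += 13 → s = 46.0000
seg 5 [338.4°–360°] cycloidal, h=18: θ=353.3° here. β=14.9, B=21.6. 18·(0.6898 − sin(2π·0.6898)/(2π)) = 15.0791 → s = 61.0791

61.0791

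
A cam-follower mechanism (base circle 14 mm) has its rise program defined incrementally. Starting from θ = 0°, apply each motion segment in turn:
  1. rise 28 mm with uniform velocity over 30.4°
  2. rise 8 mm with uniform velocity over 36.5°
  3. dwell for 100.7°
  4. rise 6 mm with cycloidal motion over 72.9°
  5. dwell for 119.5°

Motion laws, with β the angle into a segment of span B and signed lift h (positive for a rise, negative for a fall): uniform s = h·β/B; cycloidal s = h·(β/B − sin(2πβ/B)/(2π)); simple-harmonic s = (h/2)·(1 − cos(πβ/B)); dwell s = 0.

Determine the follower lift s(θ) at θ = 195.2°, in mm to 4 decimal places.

seg 1 [0°–30.4°] uniform, h=28: full span → s += 28 → s = 28.0000
seg 2 [30.4°–66.9°] uniform, h=8: full span → s += 8 → s = 36.0000
seg 3 [66.9°–167.6°] dwell: s stays 36.0000
seg 4 [167.6°–240.5°] cycloidal, h=6: θ=195.2° here. β=27.6, B=72.9. 6·(0.3786 − sin(2π·0.3786)/(2π)) = 1.6118 → s = 37.6118

37.6118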